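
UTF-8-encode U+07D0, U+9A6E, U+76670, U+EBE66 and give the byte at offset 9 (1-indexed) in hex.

0xB0

1-indexed offset 9 is 0-indexed offset 8.
U+07D0 → 2-byte form DF 90 at offsets 0–1.
U+9A6E → 3-byte form E9 A9 AE at offsets 2–4.
U+76670 → 4-byte form F1 B6 99 B0 at offsets 5–8.
Offset 8 falls in char 3's range; it's byte 4 of F1 B6 99 B0 = 0xB0.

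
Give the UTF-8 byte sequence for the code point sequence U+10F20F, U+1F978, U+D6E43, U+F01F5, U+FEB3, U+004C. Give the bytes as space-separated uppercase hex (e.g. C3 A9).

U+10F20F: 4-byte form → F4 8F 88 8F.
U+1F978: 4-byte form → F0 9F A5 B8.
U+D6E43: 4-byte form → F3 96 B9 83.
U+F01F5: 4-byte form → F3 B0 87 B5.
U+FEB3: 3-byte form → EF BA B3.
U+004C: 1-byte form → 4C.
Concatenated (20 bytes): F4 8F 88 8F F0 9F A5 B8 F3 96 B9 83 F3 B0 87 B5 EF BA B3 4C.

F4 8F 88 8F F0 9F A5 B8 F3 96 B9 83 F3 B0 87 B5 EF BA B3 4C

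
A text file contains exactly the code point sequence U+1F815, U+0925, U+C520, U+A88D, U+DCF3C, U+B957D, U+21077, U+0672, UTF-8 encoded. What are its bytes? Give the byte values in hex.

F0 9F A0 95 E0 A4 A5 EC 94 A0 EA A2 8D F3 9C BC BC F2 B9 95 BD F0 A1 81 B7 D9 B2

U+1F815: 4-byte form → F0 9F A0 95.
U+0925: 3-byte form → E0 A4 A5.
U+C520: 3-byte form → EC 94 A0.
U+A88D: 3-byte form → EA A2 8D.
U+DCF3C: 4-byte form → F3 9C BC BC.
U+B957D: 4-byte form → F2 B9 95 BD.
U+21077: 4-byte form → F0 A1 81 B7.
U+0672: 2-byte form → D9 B2.
Concatenated (27 bytes): F0 9F A0 95 E0 A4 A5 EC 94 A0 EA A2 8D F3 9C BC BC F2 B9 95 BD F0 A1 81 B7 D9 B2.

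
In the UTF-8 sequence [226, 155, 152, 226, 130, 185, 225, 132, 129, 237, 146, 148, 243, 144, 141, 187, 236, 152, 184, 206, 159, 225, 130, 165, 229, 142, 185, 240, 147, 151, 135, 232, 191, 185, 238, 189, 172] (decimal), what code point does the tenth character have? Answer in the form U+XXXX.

U+135C7

Offset 0: leading byte 0xE2 = 11100010 → 3-byte char #1 = E2 9B 98.
Offset 3: leading byte 0xE2 = 11100010 → 3-byte char #2 = E2 82 B9.
Offset 6: leading byte 0xE1 = 11100001 → 3-byte char #3 = E1 84 81.
Offset 9: leading byte 0xED = 11101101 → 3-byte char #4 = ED 92 94.
Offset 12: leading byte 0xF3 = 11110011 → 4-byte char #5 = F3 90 8D BB.
Offset 16: leading byte 0xEC = 11101100 → 3-byte char #6 = EC 98 B8.
Offset 19: leading byte 0xCE = 11001110 → 2-byte char #7 = CE 9F.
Offset 21: leading byte 0xE1 = 11100001 → 3-byte char #8 = E1 82 A5.
Offset 24: leading byte 0xE5 = 11100101 → 3-byte char #9 = E5 8E B9.
Offset 27: leading byte 0xF0 = 11110000 → 4-byte char #10 = F0 93 97 87.
Leading byte 0xF0 = 11110000 matches 11110xxx → 4-byte sequence.
Byte 1: 0xF0 = 11110000, payload 000 (3 bits).
Byte 2: 0x93 = 10010011 (10xxxxxx ✓), payload 010011.
Byte 3: 0x97 = 10010111 (10xxxxxx ✓), payload 010111.
Byte 4: 0x87 = 10000111 (10xxxxxx ✓), payload 000111.
Concatenate: 000010011010111000111 = 0x135C7 (21 bits → U+135C7).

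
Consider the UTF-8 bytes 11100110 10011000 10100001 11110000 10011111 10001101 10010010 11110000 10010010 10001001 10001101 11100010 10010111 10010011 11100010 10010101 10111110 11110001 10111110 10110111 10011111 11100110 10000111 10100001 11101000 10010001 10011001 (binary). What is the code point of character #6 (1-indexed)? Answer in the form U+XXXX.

U+7EDDF

Offset 0: leading byte 0xE6 = 11100110 → 3-byte char #1 = E6 98 A1.
Offset 3: leading byte 0xF0 = 11110000 → 4-byte char #2 = F0 9F 8D 92.
Offset 7: leading byte 0xF0 = 11110000 → 4-byte char #3 = F0 92 89 8D.
Offset 11: leading byte 0xE2 = 11100010 → 3-byte char #4 = E2 97 93.
Offset 14: leading byte 0xE2 = 11100010 → 3-byte char #5 = E2 95 BE.
Offset 17: leading byte 0xF1 = 11110001 → 4-byte char #6 = F1 BE B7 9F.
Leading byte 0xF1 = 11110001 matches 11110xxx → 4-byte sequence.
Byte 1: 0xF1 = 11110001, payload 001 (3 bits).
Byte 2: 0xBE = 10111110 (10xxxxxx ✓), payload 111110.
Byte 3: 0xB7 = 10110111 (10xxxxxx ✓), payload 110111.
Byte 4: 0x9F = 10011111 (10xxxxxx ✓), payload 011111.
Concatenate: 001111110110111011111 = 0x7EDDF (21 bits → U+7EDDF).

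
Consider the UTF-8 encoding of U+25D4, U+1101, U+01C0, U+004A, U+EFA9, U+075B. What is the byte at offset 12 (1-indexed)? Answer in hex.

1-indexed offset 12 is 0-indexed offset 11.
U+25D4 → 3-byte form E2 97 94 at offsets 0–2.
U+1101 → 3-byte form E1 84 81 at offsets 3–5.
U+01C0 → 2-byte form C7 80 at offsets 6–7.
U+004A → 1-byte form 4A at offsets 8–8.
U+EFA9 → 3-byte form EE BE A9 at offsets 9–11.
Offset 11 falls in char 5's range; it's byte 3 of EE BE A9 = 0xA9.

0xA9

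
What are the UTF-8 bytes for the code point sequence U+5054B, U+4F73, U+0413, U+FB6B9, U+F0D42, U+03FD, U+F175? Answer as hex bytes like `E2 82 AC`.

U+5054B: 4-byte form → F1 90 95 8B.
U+4F73: 3-byte form → E4 BD B3.
U+0413: 2-byte form → D0 93.
U+FB6B9: 4-byte form → F3 BB 9A B9.
U+F0D42: 4-byte form → F3 B0 B5 82.
U+03FD: 2-byte form → CF BD.
U+F175: 3-byte form → EF 85 B5.
Concatenated (22 bytes): F1 90 95 8B E4 BD B3 D0 93 F3 BB 9A B9 F3 B0 B5 82 CF BD EF 85 B5.

F1 90 95 8B E4 BD B3 D0 93 F3 BB 9A B9 F3 B0 B5 82 CF BD EF 85 B5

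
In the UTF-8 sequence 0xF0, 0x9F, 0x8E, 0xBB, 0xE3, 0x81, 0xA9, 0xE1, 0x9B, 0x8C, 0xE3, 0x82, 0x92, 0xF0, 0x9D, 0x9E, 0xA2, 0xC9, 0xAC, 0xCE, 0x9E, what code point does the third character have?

Offset 0: leading byte 0xF0 = 11110000 → 4-byte char #1 = F0 9F 8E BB.
Offset 4: leading byte 0xE3 = 11100011 → 3-byte char #2 = E3 81 A9.
Offset 7: leading byte 0xE1 = 11100001 → 3-byte char #3 = E1 9B 8C.
Leading byte 0xE1 = 11100001 matches 1110xxxx → 3-byte sequence.
Byte 1: 0xE1 = 11100001, payload 0001 (4 bits).
Byte 2: 0x9B = 10011011 (10xxxxxx ✓), payload 011011.
Byte 3: 0x8C = 10001100 (10xxxxxx ✓), payload 001100.
Concatenate: 0001011011001100 = 0x16CC (16 bits → U+16CC).

U+16CC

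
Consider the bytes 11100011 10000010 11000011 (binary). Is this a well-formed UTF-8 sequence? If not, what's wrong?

Leading byte 0xE3 = 11100011 → 3-byte form.
Byte 3 is 0xC3 = 11000011, which is not 10xxxxxx — expected a continuation byte.

invalid (non-continuation byte where continuation expected)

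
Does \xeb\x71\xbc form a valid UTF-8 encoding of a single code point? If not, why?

Leading byte 0xEB = 11101011 → 3-byte form.
Byte 2 is 0x71 = 01110001, which is not 10xxxxxx — expected a continuation byte.

invalid (non-continuation byte where continuation expected)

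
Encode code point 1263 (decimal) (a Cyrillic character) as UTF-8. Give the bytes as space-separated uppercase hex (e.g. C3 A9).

D3 AF

U+04EF = 0x4EF = 1263 decimal. In range U+0080–U+07FF → 2-byte form: 110xxxxx 10xxxxxx.
Binary (11 bits): 10011101111.
Split 5+6: 10011 | 101111.
Byte 1: 11010011 = 0xD3.
Byte 2: 10101111 = 0xAF.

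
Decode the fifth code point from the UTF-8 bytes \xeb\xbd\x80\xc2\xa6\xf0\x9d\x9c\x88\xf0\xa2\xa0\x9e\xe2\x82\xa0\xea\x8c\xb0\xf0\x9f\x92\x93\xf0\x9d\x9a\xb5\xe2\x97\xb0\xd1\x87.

U+20A0

Offset 0: leading byte 0xEB = 11101011 → 3-byte char #1 = EB BD 80.
Offset 3: leading byte 0xC2 = 11000010 → 2-byte char #2 = C2 A6.
Offset 5: leading byte 0xF0 = 11110000 → 4-byte char #3 = F0 9D 9C 88.
Offset 9: leading byte 0xF0 = 11110000 → 4-byte char #4 = F0 A2 A0 9E.
Offset 13: leading byte 0xE2 = 11100010 → 3-byte char #5 = E2 82 A0.
Leading byte 0xE2 = 11100010 matches 1110xxxx → 3-byte sequence.
Byte 1: 0xE2 = 11100010, payload 0010 (4 bits).
Byte 2: 0x82 = 10000010 (10xxxxxx ✓), payload 000010.
Byte 3: 0xA0 = 10100000 (10xxxxxx ✓), payload 100000.
Concatenate: 0010000010100000 = 0x20A0 (16 bits → U+20A0).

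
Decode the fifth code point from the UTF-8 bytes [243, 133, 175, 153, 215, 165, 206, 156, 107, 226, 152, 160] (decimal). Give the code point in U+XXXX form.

Offset 0: leading byte 0xF3 = 11110011 → 4-byte char #1 = F3 85 AF 99.
Offset 4: leading byte 0xD7 = 11010111 → 2-byte char #2 = D7 A5.
Offset 6: leading byte 0xCE = 11001110 → 2-byte char #3 = CE 9C.
Offset 8: leading byte 0x6B = 01101011 → 1-byte char #4 = 6B.
Offset 9: leading byte 0xE2 = 11100010 → 3-byte char #5 = E2 98 A0.
Leading byte 0xE2 = 11100010 matches 1110xxxx → 3-byte sequence.
Byte 1: 0xE2 = 11100010, payload 0010 (4 bits).
Byte 2: 0x98 = 10011000 (10xxxxxx ✓), payload 011000.
Byte 3: 0xA0 = 10100000 (10xxxxxx ✓), payload 100000.
Concatenate: 0010011000100000 = 0x2620 (16 bits → U+2620).

U+2620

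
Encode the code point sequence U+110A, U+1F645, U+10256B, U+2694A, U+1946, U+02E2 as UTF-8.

E1 84 8A F0 9F 99 85 F4 82 95 AB F0 A6 A5 8A E1 A5 86 CB A2

U+110A: 3-byte form → E1 84 8A.
U+1F645: 4-byte form → F0 9F 99 85.
U+10256B: 4-byte form → F4 82 95 AB.
U+2694A: 4-byte form → F0 A6 A5 8A.
U+1946: 3-byte form → E1 A5 86.
U+02E2: 2-byte form → CB A2.
Concatenated (20 bytes): E1 84 8A F0 9F 99 85 F4 82 95 AB F0 A6 A5 8A E1 A5 86 CB A2.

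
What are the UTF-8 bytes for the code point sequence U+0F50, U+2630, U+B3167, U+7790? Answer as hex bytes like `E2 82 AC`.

U+0F50: 3-byte form → E0 BD 90.
U+2630: 3-byte form → E2 98 B0.
U+B3167: 4-byte form → F2 B3 85 A7.
U+7790: 3-byte form → E7 9E 90.
Concatenated (13 bytes): E0 BD 90 E2 98 B0 F2 B3 85 A7 E7 9E 90.

E0 BD 90 E2 98 B0 F2 B3 85 A7 E7 9E 90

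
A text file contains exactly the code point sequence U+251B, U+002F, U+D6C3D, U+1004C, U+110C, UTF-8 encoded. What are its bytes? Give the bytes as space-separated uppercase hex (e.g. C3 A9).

U+251B: 3-byte form → E2 94 9B.
U+002F: 1-byte form → 2F.
U+D6C3D: 4-byte form → F3 96 B0 BD.
U+1004C: 4-byte form → F0 90 81 8C.
U+110C: 3-byte form → E1 84 8C.
Concatenated (15 bytes): E2 94 9B 2F F3 96 B0 BD F0 90 81 8C E1 84 8C.

E2 94 9B 2F F3 96 B0 BD F0 90 81 8C E1 84 8C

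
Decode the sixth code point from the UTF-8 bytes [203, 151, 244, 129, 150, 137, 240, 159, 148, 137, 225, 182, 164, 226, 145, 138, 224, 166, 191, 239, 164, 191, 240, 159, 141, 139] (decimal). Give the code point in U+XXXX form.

Offset 0: leading byte 0xCB = 11001011 → 2-byte char #1 = CB 97.
Offset 2: leading byte 0xF4 = 11110100 → 4-byte char #2 = F4 81 96 89.
Offset 6: leading byte 0xF0 = 11110000 → 4-byte char #3 = F0 9F 94 89.
Offset 10: leading byte 0xE1 = 11100001 → 3-byte char #4 = E1 B6 A4.
Offset 13: leading byte 0xE2 = 11100010 → 3-byte char #5 = E2 91 8A.
Offset 16: leading byte 0xE0 = 11100000 → 3-byte char #6 = E0 A6 BF.
Leading byte 0xE0 = 11100000 matches 1110xxxx → 3-byte sequence.
Byte 1: 0xE0 = 11100000, payload 0000 (4 bits).
Byte 2: 0xA6 = 10100110 (10xxxxxx ✓), payload 100110.
Byte 3: 0xBF = 10111111 (10xxxxxx ✓), payload 111111.
Concatenate: 0000100110111111 = 0x9BF (16 bits → U+09BF).

U+09BF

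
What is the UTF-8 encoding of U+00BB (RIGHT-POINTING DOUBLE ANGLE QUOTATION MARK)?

U+00BB = 0xBB = 187 decimal. In range U+0080–U+07FF → 2-byte form: 110xxxxx 10xxxxxx.
Binary (11 bits): 00010111011.
Split 5+6: 00010 | 111011.
Byte 1: 11000010 = 0xC2.
Byte 2: 10111011 = 0xBB.

C2 BB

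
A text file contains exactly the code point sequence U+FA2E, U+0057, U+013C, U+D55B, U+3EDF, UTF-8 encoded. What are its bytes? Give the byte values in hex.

U+FA2E: 3-byte form → EF A8 AE.
U+0057: 1-byte form → 57.
U+013C: 2-byte form → C4 BC.
U+D55B: 3-byte form → ED 95 9B.
U+3EDF: 3-byte form → E3 BB 9F.
Concatenated (12 bytes): EF A8 AE 57 C4 BC ED 95 9B E3 BB 9F.

EF A8 AE 57 C4 BC ED 95 9B E3 BB 9F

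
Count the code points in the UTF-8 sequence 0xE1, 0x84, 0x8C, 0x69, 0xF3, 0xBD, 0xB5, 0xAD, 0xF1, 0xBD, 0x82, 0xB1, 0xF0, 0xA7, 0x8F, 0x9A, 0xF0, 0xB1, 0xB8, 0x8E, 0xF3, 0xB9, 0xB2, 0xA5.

7

Byte at offset 0: 0xE1 = 11100001 → 3-byte char (#1). Advance 3.
Byte at offset 3: 0x69 = 01101001 → 1-byte char (#2). Advance 1.
Byte at offset 4: 0xF3 = 11110011 → 4-byte char (#3). Advance 4.
Byte at offset 8: 0xF1 = 11110001 → 4-byte char (#4). Advance 4.
Byte at offset 12: 0xF0 = 11110000 → 4-byte char (#5). Advance 4.
Byte at offset 16: 0xF0 = 11110000 → 4-byte char (#6). Advance 4.
Byte at offset 20: 0xF3 = 11110011 → 4-byte char (#7). Advance 4.
Reached end at offset 24 after 7 code points.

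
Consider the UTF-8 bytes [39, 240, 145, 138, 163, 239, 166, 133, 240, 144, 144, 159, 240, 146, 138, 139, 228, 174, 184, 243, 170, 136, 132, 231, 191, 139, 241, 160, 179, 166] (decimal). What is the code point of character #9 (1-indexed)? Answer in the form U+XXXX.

Offset 0: leading byte 0x27 = 00100111 → 1-byte char #1 = 27.
Offset 1: leading byte 0xF0 = 11110000 → 4-byte char #2 = F0 91 8A A3.
Offset 5: leading byte 0xEF = 11101111 → 3-byte char #3 = EF A6 85.
Offset 8: leading byte 0xF0 = 11110000 → 4-byte char #4 = F0 90 90 9F.
Offset 12: leading byte 0xF0 = 11110000 → 4-byte char #5 = F0 92 8A 8B.
Offset 16: leading byte 0xE4 = 11100100 → 3-byte char #6 = E4 AE B8.
Offset 19: leading byte 0xF3 = 11110011 → 4-byte char #7 = F3 AA 88 84.
Offset 23: leading byte 0xE7 = 11100111 → 3-byte char #8 = E7 BF 8B.
Offset 26: leading byte 0xF1 = 11110001 → 4-byte char #9 = F1 A0 B3 A6.
Leading byte 0xF1 = 11110001 matches 11110xxx → 4-byte sequence.
Byte 1: 0xF1 = 11110001, payload 001 (3 bits).
Byte 2: 0xA0 = 10100000 (10xxxxxx ✓), payload 100000.
Byte 3: 0xB3 = 10110011 (10xxxxxx ✓), payload 110011.
Byte 4: 0xA6 = 10100110 (10xxxxxx ✓), payload 100110.
Concatenate: 001100000110011100110 = 0x60CE6 (21 bits → U+60CE6).

U+60CE6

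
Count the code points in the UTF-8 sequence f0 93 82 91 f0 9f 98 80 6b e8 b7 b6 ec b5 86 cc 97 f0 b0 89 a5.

Byte at offset 0: 0xF0 = 11110000 → 4-byte char (#1). Advance 4.
Byte at offset 4: 0xF0 = 11110000 → 4-byte char (#2). Advance 4.
Byte at offset 8: 0x6B = 01101011 → 1-byte char (#3). Advance 1.
Byte at offset 9: 0xE8 = 11101000 → 3-byte char (#4). Advance 3.
Byte at offset 12: 0xEC = 11101100 → 3-byte char (#5). Advance 3.
Byte at offset 15: 0xCC = 11001100 → 2-byte char (#6). Advance 2.
Byte at offset 17: 0xF0 = 11110000 → 4-byte char (#7). Advance 4.
Reached end at offset 21 after 7 code points.

7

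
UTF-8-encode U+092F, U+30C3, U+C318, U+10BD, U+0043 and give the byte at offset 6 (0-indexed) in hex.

0xEC

U+092F → 3-byte form E0 A4 AF at offsets 0–2.
U+30C3 → 3-byte form E3 83 83 at offsets 3–5.
U+C318 → 3-byte form EC 8C 98 at offsets 6–8.
Offset 6 falls in char 3's range; it's byte 1 of EC 8C 98 = 0xEC.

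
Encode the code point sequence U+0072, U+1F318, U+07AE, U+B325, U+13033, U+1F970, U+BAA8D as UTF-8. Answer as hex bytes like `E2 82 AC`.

U+0072: 1-byte form → 72.
U+1F318: 4-byte form → F0 9F 8C 98.
U+07AE: 2-byte form → DE AE.
U+B325: 3-byte form → EB 8C A5.
U+13033: 4-byte form → F0 93 80 B3.
U+1F970: 4-byte form → F0 9F A5 B0.
U+BAA8D: 4-byte form → F2 BA AA 8D.
Concatenated (22 bytes): 72 F0 9F 8C 98 DE AE EB 8C A5 F0 93 80 B3 F0 9F A5 B0 F2 BA AA 8D.

72 F0 9F 8C 98 DE AE EB 8C A5 F0 93 80 B3 F0 9F A5 B0 F2 BA AA 8D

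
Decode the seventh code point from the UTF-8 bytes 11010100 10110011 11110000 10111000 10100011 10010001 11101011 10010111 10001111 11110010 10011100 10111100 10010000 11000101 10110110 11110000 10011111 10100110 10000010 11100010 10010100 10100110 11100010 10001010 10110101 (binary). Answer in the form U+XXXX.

Offset 0: leading byte 0xD4 = 11010100 → 2-byte char #1 = D4 B3.
Offset 2: leading byte 0xF0 = 11110000 → 4-byte char #2 = F0 B8 A3 91.
Offset 6: leading byte 0xEB = 11101011 → 3-byte char #3 = EB 97 8F.
Offset 9: leading byte 0xF2 = 11110010 → 4-byte char #4 = F2 9C BC 90.
Offset 13: leading byte 0xC5 = 11000101 → 2-byte char #5 = C5 B6.
Offset 15: leading byte 0xF0 = 11110000 → 4-byte char #6 = F0 9F A6 82.
Offset 19: leading byte 0xE2 = 11100010 → 3-byte char #7 = E2 94 A6.
Leading byte 0xE2 = 11100010 matches 1110xxxx → 3-byte sequence.
Byte 1: 0xE2 = 11100010, payload 0010 (4 bits).
Byte 2: 0x94 = 10010100 (10xxxxxx ✓), payload 010100.
Byte 3: 0xA6 = 10100110 (10xxxxxx ✓), payload 100110.
Concatenate: 0010010100100110 = 0x2526 (16 bits → U+2526).

U+2526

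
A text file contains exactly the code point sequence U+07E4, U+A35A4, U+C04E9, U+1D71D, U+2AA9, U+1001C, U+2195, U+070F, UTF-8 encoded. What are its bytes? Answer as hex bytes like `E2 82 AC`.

U+07E4: 2-byte form → DF A4.
U+A35A4: 4-byte form → F2 A3 96 A4.
U+C04E9: 4-byte form → F3 80 93 A9.
U+1D71D: 4-byte form → F0 9D 9C 9D.
U+2AA9: 3-byte form → E2 AA A9.
U+1001C: 4-byte form → F0 90 80 9C.
U+2195: 3-byte form → E2 86 95.
U+070F: 2-byte form → DC 8F.
Concatenated (26 bytes): DF A4 F2 A3 96 A4 F3 80 93 A9 F0 9D 9C 9D E2 AA A9 F0 90 80 9C E2 86 95 DC 8F.

DF A4 F2 A3 96 A4 F3 80 93 A9 F0 9D 9C 9D E2 AA A9 F0 90 80 9C E2 86 95 DC 8F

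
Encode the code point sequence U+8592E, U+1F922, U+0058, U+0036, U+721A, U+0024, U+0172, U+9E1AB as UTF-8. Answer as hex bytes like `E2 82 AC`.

F2 85 A4 AE F0 9F A4 A2 58 36 E7 88 9A 24 C5 B2 F2 9E 86 AB

U+8592E: 4-byte form → F2 85 A4 AE.
U+1F922: 4-byte form → F0 9F A4 A2.
U+0058: 1-byte form → 58.
U+0036: 1-byte form → 36.
U+721A: 3-byte form → E7 88 9A.
U+0024: 1-byte form → 24.
U+0172: 2-byte form → C5 B2.
U+9E1AB: 4-byte form → F2 9E 86 AB.
Concatenated (20 bytes): F2 85 A4 AE F0 9F A4 A2 58 36 E7 88 9A 24 C5 B2 F2 9E 86 AB.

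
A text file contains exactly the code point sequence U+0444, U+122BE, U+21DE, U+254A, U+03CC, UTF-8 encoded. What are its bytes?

D1 84 F0 92 8A BE E2 87 9E E2 95 8A CF 8C

U+0444: 2-byte form → D1 84.
U+122BE: 4-byte form → F0 92 8A BE.
U+21DE: 3-byte form → E2 87 9E.
U+254A: 3-byte form → E2 95 8A.
U+03CC: 2-byte form → CF 8C.
Concatenated (14 bytes): D1 84 F0 92 8A BE E2 87 9E E2 95 8A CF 8C.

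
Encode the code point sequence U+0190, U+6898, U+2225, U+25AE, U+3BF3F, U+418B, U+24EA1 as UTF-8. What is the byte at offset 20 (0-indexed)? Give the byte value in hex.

U+0190 → 2-byte form C6 90 at offsets 0–1.
U+6898 → 3-byte form E6 A2 98 at offsets 2–4.
U+2225 → 3-byte form E2 88 A5 at offsets 5–7.
U+25AE → 3-byte form E2 96 AE at offsets 8–10.
U+3BF3F → 4-byte form F0 BB BC BF at offsets 11–14.
U+418B → 3-byte form E4 86 8B at offsets 15–17.
U+24EA1 → 4-byte form F0 A4 BA A1 at offsets 18–21.
Offset 20 falls in char 7's range; it's byte 3 of F0 A4 BA A1 = 0xBA.

0xBA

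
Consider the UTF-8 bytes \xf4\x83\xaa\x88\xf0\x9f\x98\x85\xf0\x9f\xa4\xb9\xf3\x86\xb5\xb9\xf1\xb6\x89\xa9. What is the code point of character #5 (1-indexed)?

Offset 0: leading byte 0xF4 = 11110100 → 4-byte char #1 = F4 83 AA 88.
Offset 4: leading byte 0xF0 = 11110000 → 4-byte char #2 = F0 9F 98 85.
Offset 8: leading byte 0xF0 = 11110000 → 4-byte char #3 = F0 9F A4 B9.
Offset 12: leading byte 0xF3 = 11110011 → 4-byte char #4 = F3 86 B5 B9.
Offset 16: leading byte 0xF1 = 11110001 → 4-byte char #5 = F1 B6 89 A9.
Leading byte 0xF1 = 11110001 matches 11110xxx → 4-byte sequence.
Byte 1: 0xF1 = 11110001, payload 001 (3 bits).
Byte 2: 0xB6 = 10110110 (10xxxxxx ✓), payload 110110.
Byte 3: 0x89 = 10001001 (10xxxxxx ✓), payload 001001.
Byte 4: 0xA9 = 10101001 (10xxxxxx ✓), payload 101001.
Concatenate: 001110110001001101001 = 0x76269 (21 bits → U+76269).

U+76269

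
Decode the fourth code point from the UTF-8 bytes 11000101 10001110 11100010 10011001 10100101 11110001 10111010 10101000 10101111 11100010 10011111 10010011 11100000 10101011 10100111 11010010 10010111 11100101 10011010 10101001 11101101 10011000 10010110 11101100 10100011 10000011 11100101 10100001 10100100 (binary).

Offset 0: leading byte 0xC5 = 11000101 → 2-byte char #1 = C5 8E.
Offset 2: leading byte 0xE2 = 11100010 → 3-byte char #2 = E2 99 A5.
Offset 5: leading byte 0xF1 = 11110001 → 4-byte char #3 = F1 BA A8 AF.
Offset 9: leading byte 0xE2 = 11100010 → 3-byte char #4 = E2 9F 93.
Leading byte 0xE2 = 11100010 matches 1110xxxx → 3-byte sequence.
Byte 1: 0xE2 = 11100010, payload 0010 (4 bits).
Byte 2: 0x9F = 10011111 (10xxxxxx ✓), payload 011111.
Byte 3: 0x93 = 10010011 (10xxxxxx ✓), payload 010011.
Concatenate: 0010011111010011 = 0x27D3 (16 bits → U+27D3).

U+27D3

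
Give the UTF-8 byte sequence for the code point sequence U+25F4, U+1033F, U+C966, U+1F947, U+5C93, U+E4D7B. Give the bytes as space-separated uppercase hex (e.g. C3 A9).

U+25F4: 3-byte form → E2 97 B4.
U+1033F: 4-byte form → F0 90 8C BF.
U+C966: 3-byte form → EC A5 A6.
U+1F947: 4-byte form → F0 9F A5 87.
U+5C93: 3-byte form → E5 B2 93.
U+E4D7B: 4-byte form → F3 A4 B5 BB.
Concatenated (21 bytes): E2 97 B4 F0 90 8C BF EC A5 A6 F0 9F A5 87 E5 B2 93 F3 A4 B5 BB.

E2 97 B4 F0 90 8C BF EC A5 A6 F0 9F A5 87 E5 B2 93 F3 A4 B5 BB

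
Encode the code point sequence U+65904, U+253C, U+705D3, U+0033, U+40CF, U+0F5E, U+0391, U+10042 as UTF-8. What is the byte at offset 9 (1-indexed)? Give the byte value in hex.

0xB0

1-indexed offset 9 is 0-indexed offset 8.
U+65904 → 4-byte form F1 A5 A4 84 at offsets 0–3.
U+253C → 3-byte form E2 94 BC at offsets 4–6.
U+705D3 → 4-byte form F1 B0 97 93 at offsets 7–10.
Offset 8 falls in char 3's range; it's byte 2 of F1 B0 97 93 = 0xB0.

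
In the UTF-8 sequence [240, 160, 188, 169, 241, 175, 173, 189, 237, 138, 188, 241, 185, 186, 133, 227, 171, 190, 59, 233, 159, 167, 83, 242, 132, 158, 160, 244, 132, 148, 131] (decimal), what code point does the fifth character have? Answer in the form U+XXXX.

Offset 0: leading byte 0xF0 = 11110000 → 4-byte char #1 = F0 A0 BC A9.
Offset 4: leading byte 0xF1 = 11110001 → 4-byte char #2 = F1 AF AD BD.
Offset 8: leading byte 0xED = 11101101 → 3-byte char #3 = ED 8A BC.
Offset 11: leading byte 0xF1 = 11110001 → 4-byte char #4 = F1 B9 BA 85.
Offset 15: leading byte 0xE3 = 11100011 → 3-byte char #5 = E3 AB BE.
Leading byte 0xE3 = 11100011 matches 1110xxxx → 3-byte sequence.
Byte 1: 0xE3 = 11100011, payload 0011 (4 bits).
Byte 2: 0xAB = 10101011 (10xxxxxx ✓), payload 101011.
Byte 3: 0xBE = 10111110 (10xxxxxx ✓), payload 111110.
Concatenate: 0011101011111110 = 0x3AFE (16 bits → U+3AFE).

U+3AFE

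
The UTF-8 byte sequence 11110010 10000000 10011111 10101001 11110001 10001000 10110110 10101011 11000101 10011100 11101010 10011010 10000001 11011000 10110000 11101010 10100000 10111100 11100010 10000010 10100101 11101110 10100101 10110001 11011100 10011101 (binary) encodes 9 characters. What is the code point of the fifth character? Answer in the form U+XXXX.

U+0630

Offset 0: leading byte 0xF2 = 11110010 → 4-byte char #1 = F2 80 9F A9.
Offset 4: leading byte 0xF1 = 11110001 → 4-byte char #2 = F1 88 B6 AB.
Offset 8: leading byte 0xC5 = 11000101 → 2-byte char #3 = C5 9C.
Offset 10: leading byte 0xEA = 11101010 → 3-byte char #4 = EA 9A 81.
Offset 13: leading byte 0xD8 = 11011000 → 2-byte char #5 = D8 B0.
Leading byte 0xD8 = 11011000 matches 110xxxxx → 2-byte sequence.
Byte 1: 0xD8 = 11011000, payload 11000 (5 bits).
Byte 2: 0xB0 = 10110000 (10xxxxxx ✓), payload 110000.
Concatenate: 11000110000 = 0x630 (11 bits → U+0630).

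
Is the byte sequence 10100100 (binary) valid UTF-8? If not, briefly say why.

invalid (continuation byte with no leading byte)

Byte 0xA4 = 10100100 has the form 10xxxxxx — a continuation byte — but there is no preceding leading byte.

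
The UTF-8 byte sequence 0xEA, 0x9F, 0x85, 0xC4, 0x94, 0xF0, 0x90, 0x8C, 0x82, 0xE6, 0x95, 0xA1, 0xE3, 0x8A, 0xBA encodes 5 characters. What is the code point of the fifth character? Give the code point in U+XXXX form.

U+32BA

Offset 0: leading byte 0xEA = 11101010 → 3-byte char #1 = EA 9F 85.
Offset 3: leading byte 0xC4 = 11000100 → 2-byte char #2 = C4 94.
Offset 5: leading byte 0xF0 = 11110000 → 4-byte char #3 = F0 90 8C 82.
Offset 9: leading byte 0xE6 = 11100110 → 3-byte char #4 = E6 95 A1.
Offset 12: leading byte 0xE3 = 11100011 → 3-byte char #5 = E3 8A BA.
Leading byte 0xE3 = 11100011 matches 1110xxxx → 3-byte sequence.
Byte 1: 0xE3 = 11100011, payload 0011 (4 bits).
Byte 2: 0x8A = 10001010 (10xxxxxx ✓), payload 001010.
Byte 3: 0xBA = 10111010 (10xxxxxx ✓), payload 111010.
Concatenate: 0011001010111010 = 0x32BA (16 bits → U+32BA).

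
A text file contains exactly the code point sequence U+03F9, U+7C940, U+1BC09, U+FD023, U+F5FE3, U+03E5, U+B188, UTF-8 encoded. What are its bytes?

CF B9 F1 BC A5 80 F0 9B B0 89 F3 BD 80 A3 F3 B5 BF A3 CF A5 EB 86 88

U+03F9: 2-byte form → CF B9.
U+7C940: 4-byte form → F1 BC A5 80.
U+1BC09: 4-byte form → F0 9B B0 89.
U+FD023: 4-byte form → F3 BD 80 A3.
U+F5FE3: 4-byte form → F3 B5 BF A3.
U+03E5: 2-byte form → CF A5.
U+B188: 3-byte form → EB 86 88.
Concatenated (23 bytes): CF B9 F1 BC A5 80 F0 9B B0 89 F3 BD 80 A3 F3 B5 BF A3 CF A5 EB 86 88.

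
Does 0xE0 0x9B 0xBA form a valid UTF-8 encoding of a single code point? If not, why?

Leading byte 0xE0 = 11100000 → 3-byte form.
Continuation bytes all match 10xxxxxx. Payload decodes to 0x6FA.
But 0x6FA < 0x800, the minimum for a 3-byte sequence — this is an overlong encoding.

invalid (overlong encoding)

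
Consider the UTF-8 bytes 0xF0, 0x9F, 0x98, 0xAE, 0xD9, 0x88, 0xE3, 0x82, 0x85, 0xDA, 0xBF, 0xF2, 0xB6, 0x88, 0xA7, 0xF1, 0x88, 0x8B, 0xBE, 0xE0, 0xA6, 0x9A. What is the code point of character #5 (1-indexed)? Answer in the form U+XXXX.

U+B6227

Offset 0: leading byte 0xF0 = 11110000 → 4-byte char #1 = F0 9F 98 AE.
Offset 4: leading byte 0xD9 = 11011001 → 2-byte char #2 = D9 88.
Offset 6: leading byte 0xE3 = 11100011 → 3-byte char #3 = E3 82 85.
Offset 9: leading byte 0xDA = 11011010 → 2-byte char #4 = DA BF.
Offset 11: leading byte 0xF2 = 11110010 → 4-byte char #5 = F2 B6 88 A7.
Leading byte 0xF2 = 11110010 matches 11110xxx → 4-byte sequence.
Byte 1: 0xF2 = 11110010, payload 010 (3 bits).
Byte 2: 0xB6 = 10110110 (10xxxxxx ✓), payload 110110.
Byte 3: 0x88 = 10001000 (10xxxxxx ✓), payload 001000.
Byte 4: 0xA7 = 10100111 (10xxxxxx ✓), payload 100111.
Concatenate: 010110110001000100111 = 0xB6227 (21 bits → U+B6227).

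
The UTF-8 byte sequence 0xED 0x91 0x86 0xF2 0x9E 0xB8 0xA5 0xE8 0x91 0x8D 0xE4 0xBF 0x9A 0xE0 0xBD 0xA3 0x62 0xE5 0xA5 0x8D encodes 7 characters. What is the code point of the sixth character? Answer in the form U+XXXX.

Offset 0: leading byte 0xED = 11101101 → 3-byte char #1 = ED 91 86.
Offset 3: leading byte 0xF2 = 11110010 → 4-byte char #2 = F2 9E B8 A5.
Offset 7: leading byte 0xE8 = 11101000 → 3-byte char #3 = E8 91 8D.
Offset 10: leading byte 0xE4 = 11100100 → 3-byte char #4 = E4 BF 9A.
Offset 13: leading byte 0xE0 = 11100000 → 3-byte char #5 = E0 BD A3.
Offset 16: leading byte 0x62 = 01100010 → 1-byte char #6 = 62.
Leading byte 0x62 = 01100010 matches 0xxxxxxx → 1-byte sequence.
Byte 1: 0x62 = 01100010, payload 1100010 (7 bits).
Concatenate: 1100010 = 0x62 (7 bits → U+0062).

U+0062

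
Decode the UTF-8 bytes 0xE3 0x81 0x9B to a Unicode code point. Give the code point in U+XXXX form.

U+305B

Leading byte 0xE3 = 11100011 matches 1110xxxx → 3-byte sequence.
Byte 1: 0xE3 = 11100011, payload 0011 (4 bits).
Byte 2: 0x81 = 10000001 (10xxxxxx ✓), payload 000001.
Byte 3: 0x9B = 10011011 (10xxxxxx ✓), payload 011011.
Concatenate: 0011000001011011 = 0x305B (16 bits → U+305B).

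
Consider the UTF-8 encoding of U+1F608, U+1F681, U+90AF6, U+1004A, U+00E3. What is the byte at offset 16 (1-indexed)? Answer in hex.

1-indexed offset 16 is 0-indexed offset 15.
U+1F608 → 4-byte form F0 9F 98 88 at offsets 0–3.
U+1F681 → 4-byte form F0 9F 9A 81 at offsets 4–7.
U+90AF6 → 4-byte form F2 90 AB B6 at offsets 8–11.
U+1004A → 4-byte form F0 90 81 8A at offsets 12–15.
Offset 15 falls in char 4's range; it's byte 4 of F0 90 81 8A = 0x8A.

0x8A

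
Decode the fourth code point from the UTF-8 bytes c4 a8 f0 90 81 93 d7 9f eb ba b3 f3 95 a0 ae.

Offset 0: leading byte 0xC4 = 11000100 → 2-byte char #1 = C4 A8.
Offset 2: leading byte 0xF0 = 11110000 → 4-byte char #2 = F0 90 81 93.
Offset 6: leading byte 0xD7 = 11010111 → 2-byte char #3 = D7 9F.
Offset 8: leading byte 0xEB = 11101011 → 3-byte char #4 = EB BA B3.
Leading byte 0xEB = 11101011 matches 1110xxxx → 3-byte sequence.
Byte 1: 0xEB = 11101011, payload 1011 (4 bits).
Byte 2: 0xBA = 10111010 (10xxxxxx ✓), payload 111010.
Byte 3: 0xB3 = 10110011 (10xxxxxx ✓), payload 110011.
Concatenate: 1011111010110011 = 0xBEB3 (16 bits → U+BEB3).

U+BEB3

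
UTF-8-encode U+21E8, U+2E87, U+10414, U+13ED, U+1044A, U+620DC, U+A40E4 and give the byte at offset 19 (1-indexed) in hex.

1-indexed offset 19 is 0-indexed offset 18.
U+21E8 → 3-byte form E2 87 A8 at offsets 0–2.
U+2E87 → 3-byte form E2 BA 87 at offsets 3–5.
U+10414 → 4-byte form F0 90 90 94 at offsets 6–9.
U+13ED → 3-byte form E1 8F AD at offsets 10–12.
U+1044A → 4-byte form F0 90 91 8A at offsets 13–16.
U+620DC → 4-byte form F1 A2 83 9C at offsets 17–20.
Offset 18 falls in char 6's range; it's byte 2 of F1 A2 83 9C = 0xA2.

0xA2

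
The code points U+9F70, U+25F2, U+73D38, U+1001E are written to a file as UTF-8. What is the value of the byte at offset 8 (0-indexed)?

0xB4

U+9F70 → 3-byte form E9 BD B0 at offsets 0–2.
U+25F2 → 3-byte form E2 97 B2 at offsets 3–5.
U+73D38 → 4-byte form F1 B3 B4 B8 at offsets 6–9.
Offset 8 falls in char 3's range; it's byte 3 of F1 B3 B4 B8 = 0xB4.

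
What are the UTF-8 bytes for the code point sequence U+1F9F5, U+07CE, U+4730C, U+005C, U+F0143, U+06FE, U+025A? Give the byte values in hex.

F0 9F A7 B5 DF 8E F1 87 8C 8C 5C F3 B0 85 83 DB BE C9 9A

U+1F9F5: 4-byte form → F0 9F A7 B5.
U+07CE: 2-byte form → DF 8E.
U+4730C: 4-byte form → F1 87 8C 8C.
U+005C: 1-byte form → 5C.
U+F0143: 4-byte form → F3 B0 85 83.
U+06FE: 2-byte form → DB BE.
U+025A: 2-byte form → C9 9A.
Concatenated (19 bytes): F0 9F A7 B5 DF 8E F1 87 8C 8C 5C F3 B0 85 83 DB BE C9 9A.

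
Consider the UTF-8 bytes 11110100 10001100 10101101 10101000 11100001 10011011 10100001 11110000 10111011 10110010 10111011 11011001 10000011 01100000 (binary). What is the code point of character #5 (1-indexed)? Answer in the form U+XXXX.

Offset 0: leading byte 0xF4 = 11110100 → 4-byte char #1 = F4 8C AD A8.
Offset 4: leading byte 0xE1 = 11100001 → 3-byte char #2 = E1 9B A1.
Offset 7: leading byte 0xF0 = 11110000 → 4-byte char #3 = F0 BB B2 BB.
Offset 11: leading byte 0xD9 = 11011001 → 2-byte char #4 = D9 83.
Offset 13: leading byte 0x60 = 01100000 → 1-byte char #5 = 60.
Leading byte 0x60 = 01100000 matches 0xxxxxxx → 1-byte sequence.
Byte 1: 0x60 = 01100000, payload 1100000 (7 bits).
Concatenate: 1100000 = 0x60 (7 bits → U+0060).

U+0060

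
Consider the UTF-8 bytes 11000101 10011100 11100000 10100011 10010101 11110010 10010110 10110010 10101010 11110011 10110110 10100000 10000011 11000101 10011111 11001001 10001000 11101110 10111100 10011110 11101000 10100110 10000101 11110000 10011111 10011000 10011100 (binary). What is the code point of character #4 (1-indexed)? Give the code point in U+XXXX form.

Offset 0: leading byte 0xC5 = 11000101 → 2-byte char #1 = C5 9C.
Offset 2: leading byte 0xE0 = 11100000 → 3-byte char #2 = E0 A3 95.
Offset 5: leading byte 0xF2 = 11110010 → 4-byte char #3 = F2 96 B2 AA.
Offset 9: leading byte 0xF3 = 11110011 → 4-byte char #4 = F3 B6 A0 83.
Leading byte 0xF3 = 11110011 matches 11110xxx → 4-byte sequence.
Byte 1: 0xF3 = 11110011, payload 011 (3 bits).
Byte 2: 0xB6 = 10110110 (10xxxxxx ✓), payload 110110.
Byte 3: 0xA0 = 10100000 (10xxxxxx ✓), payload 100000.
Byte 4: 0x83 = 10000011 (10xxxxxx ✓), payload 000011.
Concatenate: 011110110100000000011 = 0xF6803 (21 bits → U+F6803).

U+F6803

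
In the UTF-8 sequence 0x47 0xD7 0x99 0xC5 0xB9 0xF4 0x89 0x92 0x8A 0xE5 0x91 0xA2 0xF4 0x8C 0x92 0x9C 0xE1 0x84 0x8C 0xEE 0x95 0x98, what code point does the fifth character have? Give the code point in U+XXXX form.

Offset 0: leading byte 0x47 = 01000111 → 1-byte char #1 = 47.
Offset 1: leading byte 0xD7 = 11010111 → 2-byte char #2 = D7 99.
Offset 3: leading byte 0xC5 = 11000101 → 2-byte char #3 = C5 B9.
Offset 5: leading byte 0xF4 = 11110100 → 4-byte char #4 = F4 89 92 8A.
Offset 9: leading byte 0xE5 = 11100101 → 3-byte char #5 = E5 91 A2.
Leading byte 0xE5 = 11100101 matches 1110xxxx → 3-byte sequence.
Byte 1: 0xE5 = 11100101, payload 0101 (4 bits).
Byte 2: 0x91 = 10010001 (10xxxxxx ✓), payload 010001.
Byte 3: 0xA2 = 10100010 (10xxxxxx ✓), payload 100010.
Concatenate: 0101010001100010 = 0x5462 (16 bits → U+5462).

U+5462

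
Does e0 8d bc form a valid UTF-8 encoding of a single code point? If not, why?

Leading byte 0xE0 = 11100000 → 3-byte form.
Continuation bytes all match 10xxxxxx. Payload decodes to 0x37C.
But 0x37C < 0x800, the minimum for a 3-byte sequence — this is an overlong encoding.

invalid (overlong encoding)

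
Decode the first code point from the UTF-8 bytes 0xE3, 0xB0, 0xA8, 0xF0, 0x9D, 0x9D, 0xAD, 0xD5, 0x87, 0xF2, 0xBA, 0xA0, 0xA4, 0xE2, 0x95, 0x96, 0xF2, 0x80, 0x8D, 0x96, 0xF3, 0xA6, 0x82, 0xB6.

Offset 0: leading byte 0xE3 = 11100011 → 3-byte char #1 = E3 B0 A8.
Leading byte 0xE3 = 11100011 matches 1110xxxx → 3-byte sequence.
Byte 1: 0xE3 = 11100011, payload 0011 (4 bits).
Byte 2: 0xB0 = 10110000 (10xxxxxx ✓), payload 110000.
Byte 3: 0xA8 = 10101000 (10xxxxxx ✓), payload 101000.
Concatenate: 0011110000101000 = 0x3C28 (16 bits → U+3C28).

U+3C28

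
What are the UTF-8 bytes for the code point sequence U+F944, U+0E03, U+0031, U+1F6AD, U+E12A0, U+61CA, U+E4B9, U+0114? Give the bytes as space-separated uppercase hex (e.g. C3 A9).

EF A5 84 E0 B8 83 31 F0 9F 9A AD F3 A1 8A A0 E6 87 8A EE 92 B9 C4 94

U+F944: 3-byte form → EF A5 84.
U+0E03: 3-byte form → E0 B8 83.
U+0031: 1-byte form → 31.
U+1F6AD: 4-byte form → F0 9F 9A AD.
U+E12A0: 4-byte form → F3 A1 8A A0.
U+61CA: 3-byte form → E6 87 8A.
U+E4B9: 3-byte form → EE 92 B9.
U+0114: 2-byte form → C4 94.
Concatenated (23 bytes): EF A5 84 E0 B8 83 31 F0 9F 9A AD F3 A1 8A A0 E6 87 8A EE 92 B9 C4 94.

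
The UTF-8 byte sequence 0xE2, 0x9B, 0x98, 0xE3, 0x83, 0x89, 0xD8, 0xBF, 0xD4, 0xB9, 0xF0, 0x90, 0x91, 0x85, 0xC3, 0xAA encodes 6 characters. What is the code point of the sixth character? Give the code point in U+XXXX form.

U+00EA

Offset 0: leading byte 0xE2 = 11100010 → 3-byte char #1 = E2 9B 98.
Offset 3: leading byte 0xE3 = 11100011 → 3-byte char #2 = E3 83 89.
Offset 6: leading byte 0xD8 = 11011000 → 2-byte char #3 = D8 BF.
Offset 8: leading byte 0xD4 = 11010100 → 2-byte char #4 = D4 B9.
Offset 10: leading byte 0xF0 = 11110000 → 4-byte char #5 = F0 90 91 85.
Offset 14: leading byte 0xC3 = 11000011 → 2-byte char #6 = C3 AA.
Leading byte 0xC3 = 11000011 matches 110xxxxx → 2-byte sequence.
Byte 1: 0xC3 = 11000011, payload 00011 (5 bits).
Byte 2: 0xAA = 10101010 (10xxxxxx ✓), payload 101010.
Concatenate: 00011101010 = 0xEA (11 bits → U+00EA).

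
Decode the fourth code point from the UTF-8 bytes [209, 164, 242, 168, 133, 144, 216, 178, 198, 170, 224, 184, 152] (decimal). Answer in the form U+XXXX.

U+01AA

Offset 0: leading byte 0xD1 = 11010001 → 2-byte char #1 = D1 A4.
Offset 2: leading byte 0xF2 = 11110010 → 4-byte char #2 = F2 A8 85 90.
Offset 6: leading byte 0xD8 = 11011000 → 2-byte char #3 = D8 B2.
Offset 8: leading byte 0xC6 = 11000110 → 2-byte char #4 = C6 AA.
Leading byte 0xC6 = 11000110 matches 110xxxxx → 2-byte sequence.
Byte 1: 0xC6 = 11000110, payload 00110 (5 bits).
Byte 2: 0xAA = 10101010 (10xxxxxx ✓), payload 101010.
Concatenate: 00110101010 = 0x1AA (11 bits → U+01AA).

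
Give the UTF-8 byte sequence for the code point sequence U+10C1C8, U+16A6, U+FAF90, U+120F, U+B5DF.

U+10C1C8: 4-byte form → F4 8C 87 88.
U+16A6: 3-byte form → E1 9A A6.
U+FAF90: 4-byte form → F3 BA BE 90.
U+120F: 3-byte form → E1 88 8F.
U+B5DF: 3-byte form → EB 97 9F.
Concatenated (17 bytes): F4 8C 87 88 E1 9A A6 F3 BA BE 90 E1 88 8F EB 97 9F.

F4 8C 87 88 E1 9A A6 F3 BA BE 90 E1 88 8F EB 97 9F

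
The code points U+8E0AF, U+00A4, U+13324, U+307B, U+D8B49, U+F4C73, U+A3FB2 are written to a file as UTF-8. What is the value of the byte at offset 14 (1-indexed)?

0xF3

1-indexed offset 14 is 0-indexed offset 13.
U+8E0AF → 4-byte form F2 8E 82 AF at offsets 0–3.
U+00A4 → 2-byte form C2 A4 at offsets 4–5.
U+13324 → 4-byte form F0 93 8C A4 at offsets 6–9.
U+307B → 3-byte form E3 81 BB at offsets 10–12.
U+D8B49 → 4-byte form F3 98 AD 89 at offsets 13–16.
Offset 13 falls in char 5's range; it's byte 1 of F3 98 AD 89 = 0xF3.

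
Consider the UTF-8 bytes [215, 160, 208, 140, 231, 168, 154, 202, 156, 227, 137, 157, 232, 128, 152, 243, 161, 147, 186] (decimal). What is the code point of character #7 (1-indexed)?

Offset 0: leading byte 0xD7 = 11010111 → 2-byte char #1 = D7 A0.
Offset 2: leading byte 0xD0 = 11010000 → 2-byte char #2 = D0 8C.
Offset 4: leading byte 0xE7 = 11100111 → 3-byte char #3 = E7 A8 9A.
Offset 7: leading byte 0xCA = 11001010 → 2-byte char #4 = CA 9C.
Offset 9: leading byte 0xE3 = 11100011 → 3-byte char #5 = E3 89 9D.
Offset 12: leading byte 0xE8 = 11101000 → 3-byte char #6 = E8 80 98.
Offset 15: leading byte 0xF3 = 11110011 → 4-byte char #7 = F3 A1 93 BA.
Leading byte 0xF3 = 11110011 matches 11110xxx → 4-byte sequence.
Byte 1: 0xF3 = 11110011, payload 011 (3 bits).
Byte 2: 0xA1 = 10100001 (10xxxxxx ✓), payload 100001.
Byte 3: 0x93 = 10010011 (10xxxxxx ✓), payload 010011.
Byte 4: 0xBA = 10111010 (10xxxxxx ✓), payload 111010.
Concatenate: 011100001010011111010 = 0xE14FA (21 bits → U+E14FA).

U+E14FA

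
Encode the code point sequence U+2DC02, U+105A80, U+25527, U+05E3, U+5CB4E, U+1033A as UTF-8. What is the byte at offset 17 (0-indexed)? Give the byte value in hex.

U+2DC02 → 4-byte form F0 AD B0 82 at offsets 0–3.
U+105A80 → 4-byte form F4 85 AA 80 at offsets 4–7.
U+25527 → 4-byte form F0 A5 94 A7 at offsets 8–11.
U+05E3 → 2-byte form D7 A3 at offsets 12–13.
U+5CB4E → 4-byte form F1 9C AD 8E at offsets 14–17.
Offset 17 falls in char 5's range; it's byte 4 of F1 9C AD 8E = 0x8E.

0x8E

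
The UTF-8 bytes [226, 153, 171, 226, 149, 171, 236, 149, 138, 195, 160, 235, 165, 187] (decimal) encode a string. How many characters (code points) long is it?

Byte at offset 0: 0xE2 = 11100010 → 3-byte char (#1). Advance 3.
Byte at offset 3: 0xE2 = 11100010 → 3-byte char (#2). Advance 3.
Byte at offset 6: 0xEC = 11101100 → 3-byte char (#3). Advance 3.
Byte at offset 9: 0xC3 = 11000011 → 2-byte char (#4). Advance 2.
Byte at offset 11: 0xEB = 11101011 → 3-byte char (#5). Advance 3.
Reached end at offset 14 after 5 code points.

5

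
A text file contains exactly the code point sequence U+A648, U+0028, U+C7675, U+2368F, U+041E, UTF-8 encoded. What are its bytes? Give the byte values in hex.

U+A648: 3-byte form → EA 99 88.
U+0028: 1-byte form → 28.
U+C7675: 4-byte form → F3 87 99 B5.
U+2368F: 4-byte form → F0 A3 9A 8F.
U+041E: 2-byte form → D0 9E.
Concatenated (14 bytes): EA 99 88 28 F3 87 99 B5 F0 A3 9A 8F D0 9E.

EA 99 88 28 F3 87 99 B5 F0 A3 9A 8F D0 9E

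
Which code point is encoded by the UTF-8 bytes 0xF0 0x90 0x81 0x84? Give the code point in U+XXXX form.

U+10044

Leading byte 0xF0 = 11110000 matches 11110xxx → 4-byte sequence.
Byte 1: 0xF0 = 11110000, payload 000 (3 bits).
Byte 2: 0x90 = 10010000 (10xxxxxx ✓), payload 010000.
Byte 3: 0x81 = 10000001 (10xxxxxx ✓), payload 000001.
Byte 4: 0x84 = 10000100 (10xxxxxx ✓), payload 000100.
Concatenate: 000010000000001000100 = 0x10044 (21 bits → U+10044).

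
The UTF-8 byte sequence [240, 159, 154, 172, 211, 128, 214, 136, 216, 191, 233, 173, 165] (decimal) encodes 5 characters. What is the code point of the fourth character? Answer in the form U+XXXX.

Offset 0: leading byte 0xF0 = 11110000 → 4-byte char #1 = F0 9F 9A AC.
Offset 4: leading byte 0xD3 = 11010011 → 2-byte char #2 = D3 80.
Offset 6: leading byte 0xD6 = 11010110 → 2-byte char #3 = D6 88.
Offset 8: leading byte 0xD8 = 11011000 → 2-byte char #4 = D8 BF.
Leading byte 0xD8 = 11011000 matches 110xxxxx → 2-byte sequence.
Byte 1: 0xD8 = 11011000, payload 11000 (5 bits).
Byte 2: 0xBF = 10111111 (10xxxxxx ✓), payload 111111.
Concatenate: 11000111111 = 0x63F (11 bits → U+063F).

U+063F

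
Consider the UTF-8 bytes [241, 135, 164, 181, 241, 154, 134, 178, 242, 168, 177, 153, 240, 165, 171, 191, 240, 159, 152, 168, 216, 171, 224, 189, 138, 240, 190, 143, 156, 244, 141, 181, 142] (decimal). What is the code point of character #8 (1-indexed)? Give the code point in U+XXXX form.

Offset 0: leading byte 0xF1 = 11110001 → 4-byte char #1 = F1 87 A4 B5.
Offset 4: leading byte 0xF1 = 11110001 → 4-byte char #2 = F1 9A 86 B2.
Offset 8: leading byte 0xF2 = 11110010 → 4-byte char #3 = F2 A8 B1 99.
Offset 12: leading byte 0xF0 = 11110000 → 4-byte char #4 = F0 A5 AB BF.
Offset 16: leading byte 0xF0 = 11110000 → 4-byte char #5 = F0 9F 98 A8.
Offset 20: leading byte 0xD8 = 11011000 → 2-byte char #6 = D8 AB.
Offset 22: leading byte 0xE0 = 11100000 → 3-byte char #7 = E0 BD 8A.
Offset 25: leading byte 0xF0 = 11110000 → 4-byte char #8 = F0 BE 8F 9C.
Leading byte 0xF0 = 11110000 matches 11110xxx → 4-byte sequence.
Byte 1: 0xF0 = 11110000, payload 000 (3 bits).
Byte 2: 0xBE = 10111110 (10xxxxxx ✓), payload 111110.
Byte 3: 0x8F = 10001111 (10xxxxxx ✓), payload 001111.
Byte 4: 0x9C = 10011100 (10xxxxxx ✓), payload 011100.
Concatenate: 000111110001111011100 = 0x3E3DC (21 bits → U+3E3DC).

U+3E3DC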